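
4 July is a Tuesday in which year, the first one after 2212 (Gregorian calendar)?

2215

From one year to the next, a fixed date's weekday advances by 1, or by 2 when a Feb 29 lies between the two dates.
2212: July 4 is Saturday.
2213: Sunday (+1)
2214: Monday (+1)
2215: Tuesday (+1)
4 July falls on a Tuesday in 2215.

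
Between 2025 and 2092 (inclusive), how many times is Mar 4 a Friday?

Track Mar 4's weekday year by year (advancing +1, or +2 across a Feb 29):
  2025: Tue  2026: Wed (+1)  2027: Thu (+1)  2028: Sat (+2)  2029: Sun (+1)
  2030: Mon (+1)  2031: Tue (+1)  2032: Thu (+2)  2033: Fri (+1) ✓  2034: Sat (+1)
  2035: Sun (+1)  2036: Tue (+2)  2037: Wed (+1)  2038: Thu (+1)  … (40 more years) …
  2079: Sat (+1)  2080: Mon (+2)  2081: Tue (+1)  2082: Wed (+1)  2083: Thu (+1)
  2084: Sat (+2)  2085: Sun (+1)  2086: Mon (+1)  2087: Tue (+1)  2088: Thu (+2)
  2089: Fri (+1) ✓  2090: Sat (+1)  2091: Sun (+1)  2092: Tue (+2)
Friday years: 2033, 2039, 2044, 2050, 2061, 2067, 2072, 2078, 2089 — 9 in total.

9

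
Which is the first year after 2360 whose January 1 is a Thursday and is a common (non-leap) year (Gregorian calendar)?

2370

Jan 1 advances by 2 weekdays after a leap year and by 1 after a common year.
2360: Jan 1 is Friday (leap).
2361: Sunday
2362: Monday
2363: Tuesday
2364: Wednesday (leap)
2365: Friday
2366: Saturday
2367: Sunday
2368: Monday (leap)
2369: Wednesday
2370: Thursday
2370 begins on a Thursday and is a common year.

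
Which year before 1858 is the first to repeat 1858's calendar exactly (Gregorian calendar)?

Two years share a calendar iff Jan 1 falls on the same weekday and both are leap or both are common. 1858: Jan 1 is Friday, common year.
1857: Jan 1 Thursday, common
1856: Jan 1 Tuesday, leap
1855: Jan 1 Monday, common
1854: Jan 1 Sunday, common
1853: Jan 1 Saturday, common
1852: Jan 1 Thursday, leap
1851: Jan 1 Wednesday, common
1850: Jan 1 Tuesday, common
1849: Jan 1 Monday, common
1848: Jan 1 Saturday, leap
1847: Jan 1 Friday, common
1847 matches on both conditions.

1847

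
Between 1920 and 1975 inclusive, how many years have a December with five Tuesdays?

24

December has 31 days; it has five Tuesdays when Tuesday falls among the first (month-length − 28) days — i.e. when December 1 is one of Tuesday/Monday/Sunday.
December 1 by year: 1920:Wed 1921:Thu 1922:Fri 1923:Sat 1924:Mon✓ 1925:Tue✓ 1926:Wed 1927:Thu 1928:Sat 1929:Sun✓ 1930:Mon✓ 1931:Tue✓ 1932:Thu 1933:Fri 1934:Sat …(26 more)… 1961:Fri 1962:Sat 1963:Sun✓ 1964:Tue✓ 1965:Wed 1966:Thu 1967:Fri 1968:Sun✓ 1969:Mon✓ 1970:Tue✓ 1971:Wed 1972:Fri 1973:Sat 1974:Sun✓ 1975:Mon✓
Years with five Tuesdays: 1924, 1925, 1929, 1930, 1931, 1935, 1936, 1940, 1941, 1942, 1946, 1947, 1952, 1953, 1957, 1958, 1959, 1963, 1964, 1968, 1969, 1970, 1974, 1975 → 24.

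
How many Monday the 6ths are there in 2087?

Check the 6th of each month of 2087: Jan 6: Mon, Feb 6: Thu, Mar 6: Thu, Apr 6: Sun, May 6: Tue, Jun 6: Fri, Jul 6: Sun, Aug 6: Wed, Sep 6: Sat, Oct 6: Mon, Nov 6: Thu, Dec 6: Sat.
Monday occurs in January, October — 2 months.

2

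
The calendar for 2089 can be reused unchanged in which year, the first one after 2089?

Two years share a calendar iff Jan 1 falls on the same weekday and both are leap or both are common. 2089: Jan 1 is Saturday, common year.
2090: Jan 1 Sunday, common
2091: Jan 1 Monday, common
2092: Jan 1 Tuesday, leap
2093: Jan 1 Thursday, common
2094: Jan 1 Friday, common
2095: Jan 1 Saturday, common
2095 matches on both conditions.

2095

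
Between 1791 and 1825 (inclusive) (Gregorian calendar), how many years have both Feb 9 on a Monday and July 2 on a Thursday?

Check each year's weekday for Feb 9 and July 2:
  1791: Wed/Sat  1792: Thu/Mon  1793: Sat/Tue  1794: Sun/Wed  1795: Mon/Thu ✓  1796: Tue/Sat  1797: Thu/Sun  1798: Fri/Mon  1799: Sat/Tue  1800: Sun/Wed  1801: Mon/Thu ✓  1802: Tue/Fri  1803: Wed/Sat  1804: Thu/Mon  …(7 more)…  1812: Sun/Thu  1813: Tue/Fri  1814: Wed/Sat  1815: Thu/Sun  1816: Fri/Tue  1817: Sun/Wed  1818: Mon/Thu ✓  1819: Tue/Fri  1820: Wed/Sun  1821: Fri/Mon  1822: Sat/Tue  1823: Sun/Wed  1824: Mon/Fri  1825: Wed/Sat
Both conditions hold in: 1795, 1801, 1807, 1818 — 4.

4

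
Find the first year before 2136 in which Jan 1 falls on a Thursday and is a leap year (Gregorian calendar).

2128

Jan 1 advances by 2 weekdays after a leap year and by 1 after a common year.
2136: Jan 1 is Sunday (leap).
2135: Saturday
2134: Friday
2133: Thursday
2132: Tuesday (leap)
2131: Monday
2130: Sunday
2129: Saturday
2128: Thursday (leap)
2128 begins on a Thursday and is a leap year.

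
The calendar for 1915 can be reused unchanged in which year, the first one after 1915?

1926

Two years share a calendar iff Jan 1 falls on the same weekday and both are leap or both are common. 1915: Jan 1 is Friday, common year.
1916: Jan 1 Saturday, leap
1917: Jan 1 Monday, common
1918: Jan 1 Tuesday, common
1919: Jan 1 Wednesday, common
1920: Jan 1 Thursday, leap
1921: Jan 1 Saturday, common
1922: Jan 1 Sunday, common
1923: Jan 1 Monday, common
1924: Jan 1 Tuesday, leap
1925: Jan 1 Thursday, common
1926: Jan 1 Friday, common
1926 matches on both conditions.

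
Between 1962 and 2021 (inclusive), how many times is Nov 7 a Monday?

Track Nov 7's weekday year by year (advancing +1, or +2 across a Feb 29):
  1962: Wed  1963: Thu (+1)  1964: Sat (+2)  1965: Sun (+1)  1966: Mon (+1) ✓
  1967: Tue (+1)  1968: Thu (+2)  1969: Fri (+1)  1970: Sat (+1)  1971: Sun (+1)
  1972: Tue (+2)  1973: Wed (+1)  1974: Thu (+1)  1975: Fri (+1)  … (32 more years) …
  2008: Fri (+2)  2009: Sat (+1)  2010: Sun (+1)  2011: Mon (+1) ✓  2012: Wed (+2)
  2013: Thu (+1)  2014: Fri (+1)  2015: Sat (+1)  2016: Mon (+2) ✓  2017: Tue (+1)
  2018: Wed (+1)  2019: Thu (+1)  2020: Sat (+2)  2021: Sun (+1)
Monday years: 1966, 1977, 1983, 1988, 1994, 2005, 2011, 2016 — 8 in total.

8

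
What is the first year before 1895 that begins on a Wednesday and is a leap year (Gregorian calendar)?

Jan 1 advances by 2 weekdays after a leap year and by 1 after a common year.
1895: Jan 1 is Tuesday.
1894: Monday
1893: Sunday
1892: Friday (leap)
1891: Thursday
1890: Wednesday
1889: Tuesday
1888: Sunday (leap)
1887: Saturday
1886: Friday
1885: Thursday
1884: Tuesday (leap)
1883: Monday
1882: Sunday
1881: Saturday
1880: Thursday (leap)
1879: Wednesday
1878: Tuesday
1877: Monday
1876: Saturday (leap)
1875: Friday
1874: Thursday
1873: Wednesday
1872: Monday (leap)
1871: Sunday
1870: Saturday
1869: Friday
1868: Wednesday (leap)
1868 begins on a Wednesday and is a leap year.

1868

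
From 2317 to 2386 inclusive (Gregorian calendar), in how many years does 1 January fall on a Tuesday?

11

Track 1 January's weekday year by year (advancing +1, or +2 across a Feb 29):
  2317: Mon  2318: Tue (+1) ✓  2319: Wed (+1)  2320: Thu (+1)  2321: Sat (+2)
  2322: Sun (+1)  2323: Mon (+1)  2324: Tue (+1) ✓  2325: Thu (+2)  2326: Fri (+1)
  2327: Sat (+1)  2328: Sun (+1)  2329: Tue (+2) ✓  2330: Wed (+1)  … (42 more years) …
  2373: Mon (+2)  2374: Tue (+1) ✓  2375: Wed (+1)  2376: Thu (+1)  2377: Sat (+2)
  2378: Sun (+1)  2379: Mon (+1)  2380: Tue (+1) ✓  2381: Thu (+2)  2382: Fri (+1)
  2383: Sat (+1)  2384: Sun (+1)  2385: Tue (+2) ✓  2386: Wed (+1)
Tuesday years: 2318, 2324, 2329, 2335, 2346, 2352, 2357, 2363, 2374, 2380, 2385 — 11 in total.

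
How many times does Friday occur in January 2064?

4

January 2064 has 31 days and begins on Tuesday.
The first Friday is January 4.
Fridays fall on 4, 11, 18, 25 — that's 4.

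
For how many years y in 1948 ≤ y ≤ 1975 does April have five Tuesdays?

April has 30 days; it has five Tuesdays when Tuesday falls among the first (month-length − 28) days — i.e. when April 1 is one of Tuesday/Monday.
April 1 by year: 1948:Thu 1949:Fri 1950:Sat 1951:Sun 1952:Tue✓ 1953:Wed 1954:Thu 1955:Fri 1956:Sun 1957:Mon✓ 1958:Tue✓ 1959:Wed 1960:Fri 1961:Sat 1962:Sun 1963:Mon✓ 1964:Wed 1965:Thu 1966:Fri 1967:Sat 1968:Mon✓ 1969:Tue✓ 1970:Wed 1971:Thu 1972:Sat 1973:Sun 1974:Mon✓ 1975:Tue✓
Years with five Tuesdays: 1952, 1957, 1958, 1963, 1968, 1969, 1974, 1975 → 8.

8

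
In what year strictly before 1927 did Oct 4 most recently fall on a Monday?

1926

From one year to the next, a fixed date's weekday advances by 1, or by 2 when a Feb 29 lies between the two dates.
1927: October 4 is Tuesday.
1926: Monday (−1)
Oct 4 falls on a Monday in 1926.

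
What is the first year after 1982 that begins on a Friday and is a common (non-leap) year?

Jan 1 advances by 2 weekdays after a leap year and by 1 after a common year.
1982: Jan 1 is Friday.
1983: Saturday
1984: Sunday (leap)
1985: Tuesday
1986: Wednesday
1987: Thursday
1988: Friday (leap)
1989: Sunday
1990: Monday
1991: Tuesday
1992: Wednesday (leap)
1993: Friday
1993 begins on a Friday and is a common year.

1993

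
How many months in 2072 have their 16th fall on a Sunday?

1

Check the 16th of each month of 2072: Jan 16: Sat, Feb 16: Tue, Mar 16: Wed, Apr 16: Sat, May 16: Mon, Jun 16: Thu, Jul 16: Sat, Aug 16: Tue, Sep 16: Fri, Oct 16: Sun, Nov 16: Wed, Dec 16: Fri.
Sunday occurs in October — 1 month.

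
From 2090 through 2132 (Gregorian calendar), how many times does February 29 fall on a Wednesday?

Leap years in 2090–2132: 10 of them.
Feb 29 weekday advances by 5 (mod 7) from one leap year to the next four years later (or differs when a century non-leap intervenes).
Leap-day weekdays: 2092:Fri 2096:Wed✓ 2104:Fri 2108:Wed✓ 2112:Mon 2116:Sat 2120:Thu 2124:Tue 2128:Sun 2132:Fri
Wednesday: 2096, 2108 → 2.

2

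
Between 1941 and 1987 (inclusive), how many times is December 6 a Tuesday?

6

Track December 6's weekday year by year (advancing +1, or +2 across a Feb 29):
  1941: Sat  1942: Sun (+1)  1943: Mon (+1)  1944: Wed (+2)  1945: Thu (+1)
  1946: Fri (+1)  1947: Sat (+1)  1948: Mon (+2)  1949: Tue (+1) ✓  1950: Wed (+1)
  1951: Thu (+1)  1952: Sat (+2)  1953: Sun (+1)  1954: Mon (+1)  … (19 more years) …
  1974: Fri (+1)  1975: Sat (+1)  1976: Mon (+2)  1977: Tue (+1) ✓  1978: Wed (+1)
  1979: Thu (+1)  1980: Sat (+2)  1981: Sun (+1)  1982: Mon (+1)  1983: Tue (+1) ✓
  1984: Thu (+2)  1985: Fri (+1)  1986: Sat (+1)  1987: Sun (+1)
Tuesday years: 1949, 1955, 1960, 1966, 1977, 1983 — 6 in total.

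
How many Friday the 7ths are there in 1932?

Check the 7th of each month of 1932: Jan 7: Thu, Feb 7: Sun, Mar 7: Mon, Apr 7: Thu, May 7: Sat, Jun 7: Tue, Jul 7: Thu, Aug 7: Sun, Sep 7: Wed, Oct 7: Fri, Nov 7: Mon, Dec 7: Wed.
Friday occurs in October — 1 month.

1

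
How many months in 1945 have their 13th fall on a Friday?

2

Check the 13th of each month of 1945: Jan 13: Sat, Feb 13: Tue, Mar 13: Tue, Apr 13: Fri, May 13: Sun, Jun 13: Wed, Jul 13: Fri, Aug 13: Mon, Sep 13: Thu, Oct 13: Sat, Nov 13: Tue, Dec 13: Thu.
Friday occurs in April, July — 2 months.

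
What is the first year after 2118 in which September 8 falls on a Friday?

From one year to the next, a fixed date's weekday advances by 1, or by 2 when a Feb 29 lies between the two dates.
2118: September 8 is Thursday.
2119: Friday (+1)
September 8 falls on a Friday in 2119.

2119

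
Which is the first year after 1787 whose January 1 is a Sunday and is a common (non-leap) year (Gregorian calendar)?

Jan 1 advances by 2 weekdays after a leap year and by 1 after a common year.
1787: Jan 1 is Monday.
1788: Tuesday (leap)
1789: Thursday
1790: Friday
1791: Saturday
1792: Sunday (leap)
1793: Tuesday
1794: Wednesday
1795: Thursday
1796: Friday (leap)
1797: Sunday
1797 begins on a Sunday and is a common year.

1797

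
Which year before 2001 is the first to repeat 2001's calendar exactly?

1990

Two years share a calendar iff Jan 1 falls on the same weekday and both are leap or both are common. 2001: Jan 1 is Monday, common year.
2000: Jan 1 Saturday, leap
1999: Jan 1 Friday, common
1998: Jan 1 Thursday, common
1997: Jan 1 Wednesday, common
1996: Jan 1 Monday, leap
1995: Jan 1 Sunday, common
1994: Jan 1 Saturday, common
1993: Jan 1 Friday, common
1992: Jan 1 Wednesday, leap
1991: Jan 1 Tuesday, common
1990: Jan 1 Monday, common
1990 matches on both conditions.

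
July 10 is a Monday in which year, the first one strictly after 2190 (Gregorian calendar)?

2197

From one year to the next, a fixed date's weekday advances by 1, or by 2 when a Feb 29 lies between the two dates.
2190: July 10 is Saturday.
2191: Sunday (+1)
2192: Tuesday (+2)
2193: Wednesday (+1)
2194: Thursday (+1)
2195: Friday (+1)
2196: Sunday (+2)
2197: Monday (+1)
July 10 falls on a Monday in 2197.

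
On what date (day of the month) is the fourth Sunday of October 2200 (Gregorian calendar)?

October 1, 2200 is a Wednesday, so the first Sunday is the 5th.
The fourth Sunday is 5 + 21 = 26.

26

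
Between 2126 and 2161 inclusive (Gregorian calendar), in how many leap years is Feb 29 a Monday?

Leap years in 2126–2161: 9 of them.
Feb 29 weekday advances by 5 (mod 7) from one leap year to the next four years later (or differs when a century non-leap intervenes).
Leap-day weekdays: 2128:Sun 2132:Fri 2136:Wed 2140:Mon✓ 2144:Sat 2148:Thu 2152:Tue 2156:Sun 2160:Fri
Monday: 2140 → 1.

1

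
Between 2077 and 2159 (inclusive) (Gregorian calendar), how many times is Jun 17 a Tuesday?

12

Track Jun 17's weekday year by year (advancing +1, or +2 across a Feb 29):
  2077: Thu  2078: Fri (+1)  2079: Sat (+1)  2080: Mon (+2)  2081: Tue (+1) ✓
  2082: Wed (+1)  2083: Thu (+1)  2084: Sat (+2)  2085: Sun (+1)  2086: Mon (+1)
  2087: Tue (+1) ✓  2088: Thu (+2)  2089: Fri (+1)  2090: Sat (+1)  … (55 more years) …
  2146: Fri (+1)  2147: Sat (+1)  2148: Mon (+2)  2149: Tue (+1) ✓  2150: Wed (+1)
  2151: Thu (+1)  2152: Sat (+2)  2153: Sun (+1)  2154: Mon (+1)  2155: Tue (+1) ✓
  2156: Thu (+2)  2157: Fri (+1)  2158: Sat (+1)  2159: Sun (+1)
Tuesday years: 2081, 2087, 2092, 2098, 2104, 2110, 2121, 2127, 2132, 2138, 2149, 2155 — 12 in total.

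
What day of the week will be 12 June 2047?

January 1, 2047 is a Tuesday.
June 12 is day 163 of the year, i.e. 162 days after Jan 1.
162 mod 7 = 1, so advance 1 weekday from Tuesday: Wednesday.

Wednesday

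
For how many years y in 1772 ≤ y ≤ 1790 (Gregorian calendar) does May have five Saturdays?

10

May has 31 days; it has five Saturdays when Saturday falls among the first (month-length − 28) days — i.e. when May 1 is one of Saturday/Friday/Thursday.
May 1 by year: 1772:Fri✓ 1773:Sat✓ 1774:Sun 1775:Mon 1776:Wed 1777:Thu✓ 1778:Fri✓ 1779:Sat✓ 1780:Mon 1781:Tue 1782:Wed 1783:Thu✓ 1784:Sat✓ 1785:Sun 1786:Mon 1787:Tue 1788:Thu✓ 1789:Fri✓ 1790:Sat✓
Years with five Saturdays: 1772, 1773, 1777, 1778, 1779, 1783, 1784, 1788, 1789, 1790 → 10.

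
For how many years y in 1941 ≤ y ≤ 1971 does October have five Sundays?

13

October has 31 days; it has five Sundays when Sunday falls among the first (month-length − 28) days — i.e. when October 1 is one of Sunday/Saturday/Friday.
October 1 by year: 1941:Wed 1942:Thu 1943:Fri✓ 1944:Sun✓ 1945:Mon 1946:Tue 1947:Wed 1948:Fri✓ 1949:Sat✓ 1950:Sun✓ 1951:Mon 1952:Wed 1953:Thu 1954:Fri✓ 1955:Sat✓ 1956:Mon 1957:Tue 1958:Wed 1959:Thu 1960:Sat✓ 1961:Sun✓ 1962:Mon 1963:Tue 1964:Thu 1965:Fri✓ 1966:Sat✓ 1967:Sun✓ 1968:Tue 1969:Wed 1970:Thu 1971:Fri✓
Years with five Sundays: 1943, 1944, 1948, 1949, 1950, 1954, 1955, 1960, 1961, 1965, 1966, 1967, 1971 → 13.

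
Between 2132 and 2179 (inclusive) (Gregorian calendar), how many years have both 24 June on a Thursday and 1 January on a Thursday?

1

Check each year's weekday for 24 June and 1 January:
  2132: Tue/Tue  2133: Wed/Thu  2134: Thu/Fri  2135: Fri/Sat  2136: Sun/Sun  2137: Mon/Tue  2138: Tue/Wed  2139: Wed/Thu  2140: Fri/Fri  2141: Sat/Sun  2142: Sun/Mon  2143: Mon/Tue  2144: Wed/Wed  2145: Thu/Fri  …(20 more)…  2166: Tue/Wed  2167: Wed/Thu  2168: Fri/Fri  2169: Sat/Sun  2170: Sun/Mon  2171: Mon/Tue  2172: Wed/Wed  2173: Thu/Fri  2174: Fri/Sat  2175: Sat/Sun  2176: Mon/Mon  2177: Tue/Wed  2178: Wed/Thu  2179: Thu/Fri
Both conditions hold in: 2156 — 1.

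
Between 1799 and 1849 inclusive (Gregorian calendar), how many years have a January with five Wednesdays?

22

January has 31 days; it has five Wednesdays when Wednesday falls among the first (month-length − 28) days — i.e. when January 1 is one of Wednesday/Tuesday/Monday.
January 1 by year: 1799:Tue✓ 1800:Wed✓ 1801:Thu 1802:Fri 1803:Sat 1804:Sun 1805:Tue✓ 1806:Wed✓ 1807:Thu 1808:Fri 1809:Sun 1810:Mon✓ 1811:Tue✓ 1812:Wed✓ 1813:Fri …(21 more)… 1835:Thu 1836:Fri 1837:Sun 1838:Mon✓ 1839:Tue✓ 1840:Wed✓ 1841:Fri 1842:Sat 1843:Sun 1844:Mon✓ 1845:Wed✓ 1846:Thu 1847:Fri 1848:Sat 1849:Mon✓
Years with five Wednesdays: 1799, 1800, 1805, 1806, 1810, 1811, 1812, 1816, 1817, 1821, 1822, 1823, 1827, 1828, 1833, 1834, 1838, 1839, 1840, 1844, 1845, 1849 → 22.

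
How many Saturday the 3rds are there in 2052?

Check the 3rd of each month of 2052: Jan 3: Wed, Feb 3: Sat, Mar 3: Sun, Apr 3: Wed, May 3: Fri, Jun 3: Mon, Jul 3: Wed, Aug 3: Sat, Sep 3: Tue, Oct 3: Thu, Nov 3: Sun, Dec 3: Tue.
Saturday occurs in February, August — 2 months.

2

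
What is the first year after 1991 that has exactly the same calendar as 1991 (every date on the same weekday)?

2002

Two years share a calendar iff Jan 1 falls on the same weekday and both are leap or both are common. 1991: Jan 1 is Tuesday, common year.
1992: Jan 1 Wednesday, leap
1993: Jan 1 Friday, common
1994: Jan 1 Saturday, common
1995: Jan 1 Sunday, common
1996: Jan 1 Monday, leap
1997: Jan 1 Wednesday, common
1998: Jan 1 Thursday, common
1999: Jan 1 Friday, common
2000: Jan 1 Saturday, leap
2001: Jan 1 Monday, common
2002: Jan 1 Tuesday, common
2002 matches on both conditions.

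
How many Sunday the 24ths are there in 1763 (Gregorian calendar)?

Check the 24th of each month of 1763: Jan 24: Mon, Feb 24: Thu, Mar 24: Thu, Apr 24: Sun, May 24: Tue, Jun 24: Fri, Jul 24: Sun, Aug 24: Wed, Sep 24: Sat, Oct 24: Mon, Nov 24: Thu, Dec 24: Sat.
Sunday occurs in April, July — 2 months.

2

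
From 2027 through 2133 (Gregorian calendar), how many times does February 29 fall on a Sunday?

Leap years in 2027–2133: 26 of them.
Feb 29 weekday advances by 5 (mod 7) from one leap year to the next four years later (or differs when a century non-leap intervenes).
Leap-day weekdays: 2028:Tue 2032:Sun✓ 2036:Fri 2040:Wed 2044:Mon 2048:Sat 2052:Thu 2056:Tue 2060:Sun✓ 2064:Fri 2068:Wed 2072:Mon 2076:Sat 2080:Thu 2084:Tue 2088:Sun✓ 2092:Fri 2096:Wed 2104:Fri 2108:Wed 2112:Mon 2116:Sat 2120:Thu 2124:Tue 2128:Sun✓ 2132:Fri
Sunday: 2032, 2060, 2088, 2128 → 4.

4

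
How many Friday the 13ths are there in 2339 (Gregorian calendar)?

Check the 13th of each month of 2339: Jan 13: Fri, Feb 13: Mon, Mar 13: Mon, Apr 13: Thu, May 13: Sat, Jun 13: Tue, Jul 13: Thu, Aug 13: Sun, Sep 13: Wed, Oct 13: Fri, Nov 13: Mon, Dec 13: Wed.
Friday occurs in January, October — 2 months.

2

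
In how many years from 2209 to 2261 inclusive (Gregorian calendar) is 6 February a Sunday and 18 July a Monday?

6

Check each year's weekday for 6 February and 18 July:
  2209: Mon/Tue  2210: Tue/Wed  2211: Wed/Thu  2212: Thu/Sat  2213: Sat/Sun  2214: Sun/Mon ✓  2215: Mon/Tue  2216: Tue/Thu  2217: Thu/Fri  2218: Fri/Sat  2219: Sat/Sun  2220: Sun/Tue  2221: Tue/Wed  2222: Wed/Thu  …(25 more)…  2248: Sun/Tue  2249: Tue/Wed  2250: Wed/Thu  2251: Thu/Fri  2252: Fri/Sun  2253: Sun/Mon ✓  2254: Mon/Tue  2255: Tue/Wed  2256: Wed/Fri  2257: Fri/Sat  2258: Sat/Sun  2259: Sun/Mon ✓  2260: Mon/Wed  2261: Wed/Thu
Both conditions hold in: 2214, 2225, 2231, 2242, 2253, 2259 — 6.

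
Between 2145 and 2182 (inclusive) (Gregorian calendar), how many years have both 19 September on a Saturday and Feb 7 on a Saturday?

Check each year's weekday for 19 September and Feb 7:
  2145: Sun/Sun  2146: Mon/Mon  2147: Tue/Tue  2148: Thu/Wed  2149: Fri/Fri  2150: Sat/Sat ✓  2151: Sun/Sun  2152: Tue/Mon  2153: Wed/Wed  2154: Thu/Thu  2155: Fri/Fri  2156: Sun/Sat  2157: Mon/Mon  2158: Tue/Tue  …(10 more)…  2169: Tue/Tue  2170: Wed/Wed  2171: Thu/Thu  2172: Sat/Fri  2173: Sun/Sun  2174: Mon/Mon  2175: Tue/Tue  2176: Thu/Wed  2177: Fri/Fri  2178: Sat/Sat ✓  2179: Sun/Sun  2180: Tue/Mon  2181: Wed/Wed  2182: Thu/Thu
Both conditions hold in: 2150, 2161, 2167, 2178 — 4.

4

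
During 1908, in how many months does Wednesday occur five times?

5

A month of length L has five Wednesdays iff its first Wednesday is on day ≤ L−28 (so day 1–3 in a 31-day month, 1–2 in a 30-day month, day 1 in a leap February).
Checking each month of 1908: Jan starts Wed (31d) ✓; Feb starts Sat (29d); Mar starts Sun (31d); Apr starts Wed (30d) ✓; May starts Fri (31d); Jun starts Mon (30d); Jul starts Wed (31d) ✓; Aug starts Sat (31d); Sep starts Tue (30d) ✓; Oct starts Thu (31d); Nov starts Sun (30d); Dec starts Tue (31d) ✓.
Five-Wednesday months: January, April, July, September, December → 5.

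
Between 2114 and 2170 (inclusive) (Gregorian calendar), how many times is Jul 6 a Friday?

9

Track Jul 6's weekday year by year (advancing +1, or +2 across a Feb 29):
  2114: Fri ✓  2115: Sat (+1)  2116: Mon (+2)  2117: Tue (+1)  2118: Wed (+1)
  2119: Thu (+1)  2120: Sat (+2)  2121: Sun (+1)  2122: Mon (+1)  2123: Tue (+1)
  2124: Thu (+2)  2125: Fri (+1) ✓  2126: Sat (+1)  2127: Sun (+1)  … (29 more years) …
  2157: Wed (+1)  2158: Thu (+1)  2159: Fri (+1) ✓  2160: Sun (+2)  2161: Mon (+1)
  2162: Tue (+1)  2163: Wed (+1)  2164: Fri (+2) ✓  2165: Sat (+1)  2166: Sun (+1)
  2167: Mon (+1)  2168: Wed (+2)  2169: Thu (+1)  2170: Fri (+1) ✓
Friday years: 2114, 2125, 2131, 2136, 2142, 2153, 2159, 2164, 2170 — 9 in total.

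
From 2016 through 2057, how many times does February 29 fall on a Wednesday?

1

Leap years in 2016–2057: 11 of them.
Feb 29 weekday advances by 5 (mod 7) from one leap year to the next four years later (or differs when a century non-leap intervenes).
Leap-day weekdays: 2016:Mon 2020:Sat 2024:Thu 2028:Tue 2032:Sun 2036:Fri 2040:Wed✓ 2044:Mon 2048:Sat 2052:Thu 2056:Tue
Wednesday: 2040 → 1.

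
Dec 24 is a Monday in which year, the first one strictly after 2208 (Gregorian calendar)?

2210

From one year to the next, a fixed date's weekday advances by 1, or by 2 when a Feb 29 lies between the two dates.
2208: December 24 is Saturday.
2209: Sunday (+1)
2210: Monday (+1)
Dec 24 falls on a Monday in 2210.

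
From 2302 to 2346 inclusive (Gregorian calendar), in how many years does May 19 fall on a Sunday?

Track May 19's weekday year by year (advancing +1, or +2 across a Feb 29):
  2302: Mon  2303: Tue (+1)  2304: Thu (+2)  2305: Fri (+1)  2306: Sat (+1)
  2307: Sun (+1) ✓  2308: Tue (+2)  2309: Wed (+1)  2310: Thu (+1)  2311: Fri (+1)
  2312: Sun (+2) ✓  2313: Mon (+1)  2314: Tue (+1)  2315: Wed (+1)  … (17 more years) …
  2333: Fri (+1)  2334: Sat (+1)  2335: Sun (+1) ✓  2336: Tue (+2)  2337: Wed (+1)
  2338: Thu (+1)  2339: Fri (+1)  2340: Sun (+2) ✓  2341: Mon (+1)  2342: Tue (+1)
  2343: Wed (+1)  2344: Fri (+2)  2345: Sat (+1)  2346: Sun (+1) ✓
Sunday years: 2307, 2312, 2318, 2329, 2335, 2340, 2346 — 7 in total.

7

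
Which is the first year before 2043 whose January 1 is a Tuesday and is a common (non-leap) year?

Jan 1 advances by 2 weekdays after a leap year and by 1 after a common year.
2043: Jan 1 is Thursday.
2042: Wednesday
2041: Tuesday
2041 begins on a Tuesday and is a common year.

2041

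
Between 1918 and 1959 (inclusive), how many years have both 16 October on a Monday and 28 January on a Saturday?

Check each year's weekday for 16 October and 28 January:
  1918: Wed/Mon  1919: Thu/Tue  1920: Sat/Wed  1921: Sun/Fri  1922: Mon/Sat ✓  1923: Tue/Sun  1924: Thu/Mon  1925: Fri/Wed  1926: Sat/Thu  1927: Sun/Fri  1928: Tue/Sat  1929: Wed/Mon  1930: Thu/Tue  1931: Fri/Wed  …(14 more)…  1946: Wed/Mon  1947: Thu/Tue  1948: Sat/Wed  1949: Sun/Fri  1950: Mon/Sat ✓  1951: Tue/Sun  1952: Thu/Mon  1953: Fri/Wed  1954: Sat/Thu  1955: Sun/Fri  1956: Tue/Sat  1957: Wed/Mon  1958: Thu/Tue  1959: Fri/Wed
Both conditions hold in: 1922, 1933, 1939, 1950 — 4.

4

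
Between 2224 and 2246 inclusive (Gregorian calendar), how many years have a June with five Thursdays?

June has 30 days; it has five Thursdays when Thursday falls among the first (month-length − 28) days — i.e. when June 1 is one of Thursday/Wednesday.
June 1 by year: 2224:Tue 2225:Wed✓ 2226:Thu✓ 2227:Fri 2228:Sun 2229:Mon 2230:Tue 2231:Wed✓ 2232:Fri 2233:Sat 2234:Sun 2235:Mon 2236:Wed✓ 2237:Thu✓ 2238:Fri 2239:Sat 2240:Mon 2241:Tue 2242:Wed✓ 2243:Thu✓ 2244:Sat 2245:Sun 2246:Mon
Years with five Thursdays: 2225, 2226, 2231, 2236, 2237, 2242, 2243 → 7.

7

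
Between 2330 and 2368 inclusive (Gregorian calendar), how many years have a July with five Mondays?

17

July has 31 days; it has five Mondays when Monday falls among the first (month-length − 28) days — i.e. when July 1 is one of Monday/Sunday/Saturday.
July 1 by year: 2330:Tue 2331:Wed 2332:Fri 2333:Sat✓ 2334:Sun✓ 2335:Mon✓ 2336:Wed 2337:Thu 2338:Fri 2339:Sat✓ 2340:Mon✓ 2341:Tue 2342:Wed 2343:Thu 2344:Sat✓ …(9 more)… 2354:Thu 2355:Fri 2356:Sun✓ 2357:Mon✓ 2358:Tue 2359:Wed 2360:Fri 2361:Sat✓ 2362:Sun✓ 2363:Mon✓ 2364:Wed 2365:Thu 2366:Fri 2367:Sat✓ 2368:Mon✓
Years with five Mondays: 2333, 2334, 2335, 2339, 2340, 2344, 2345, 2346, 2350, 2351, 2356, 2357, 2361, 2362, 2363, 2367, 2368 → 17.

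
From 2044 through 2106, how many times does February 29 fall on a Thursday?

2

Leap years in 2044–2106: 15 of them.
Feb 29 weekday advances by 5 (mod 7) from one leap year to the next four years later (or differs when a century non-leap intervenes).
Leap-day weekdays: 2044:Mon 2048:Sat 2052:Thu✓ 2056:Tue 2060:Sun 2064:Fri 2068:Wed 2072:Mon 2076:Sat 2080:Thu✓ 2084:Tue 2088:Sun 2092:Fri 2096:Wed 2104:Fri
Thursday: 2052, 2080 → 2.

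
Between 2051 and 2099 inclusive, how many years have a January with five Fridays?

January has 31 days; it has five Fridays when Friday falls among the first (month-length − 28) days — i.e. when January 1 is one of Friday/Thursday/Wednesday.
January 1 by year: 2051:Sun 2052:Mon 2053:Wed✓ 2054:Thu✓ 2055:Fri✓ 2056:Sat 2057:Mon 2058:Tue 2059:Wed✓ 2060:Thu✓ 2061:Sat 2062:Sun 2063:Mon 2064:Tue 2065:Thu✓ …(19 more)… 2085:Mon 2086:Tue 2087:Wed✓ 2088:Thu✓ 2089:Sat 2090:Sun 2091:Mon 2092:Tue 2093:Thu✓ 2094:Fri✓ 2095:Sat 2096:Sun 2097:Tue 2098:Wed✓ 2099:Thu✓
Years with five Fridays: 2053, 2054, 2055, 2059, 2060, 2065, 2066, 2070, 2071, 2072, 2076, 2077, 2081, 2082, 2083, 2087, 2088, 2093, 2094, 2098, 2099 → 21.

21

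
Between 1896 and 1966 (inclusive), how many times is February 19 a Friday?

11

Track February 19's weekday year by year (advancing +1, or +2 across a Feb 29):
  1896: Wed  1897: Fri (+2) ✓  1898: Sat (+1)  1899: Sun (+1)  1900: Mon (+1)
  1901: Tue (+1)  1902: Wed (+1)  1903: Thu (+1)  1904: Fri (+1) ✓  1905: Sun (+2)
  1906: Mon (+1)  1907: Tue (+1)  1908: Wed (+1)  1909: Fri (+2) ✓  … (43 more years) …
  1953: Thu (+2)  1954: Fri (+1) ✓  1955: Sat (+1)  1956: Sun (+1)  1957: Tue (+2)
  1958: Wed (+1)  1959: Thu (+1)  1960: Fri (+1) ✓  1961: Sun (+2)  1962: Mon (+1)
  1963: Tue (+1)  1964: Wed (+1)  1965: Fri (+2) ✓  1966: Sat (+1)
Friday years: 1897, 1904, 1909, 1915, 1926, 1932, 1937, 1943, 1954, 1960, 1965 — 11 in total.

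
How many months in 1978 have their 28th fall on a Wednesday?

Check the 28th of each month of 1978: Jan 28: Sat, Feb 28: Tue, Mar 28: Tue, Apr 28: Fri, May 28: Sun, Jun 28: Wed, Jul 28: Fri, Aug 28: Mon, Sep 28: Thu, Oct 28: Sat, Nov 28: Tue, Dec 28: Thu.
Wednesday occurs in June — 1 month.

1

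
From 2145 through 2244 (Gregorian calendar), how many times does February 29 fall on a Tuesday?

Leap years in 2145–2244: 24 of them.
Feb 29 weekday advances by 5 (mod 7) from one leap year to the next four years later (or differs when a century non-leap intervenes).
Leap-day weekdays: 2148:Thu 2152:Tue✓ 2156:Sun 2160:Fri 2164:Wed 2168:Mon 2172:Sat 2176:Thu 2180:Tue✓ 2184:Sun 2188:Fri 2192:Wed 2196:Mon 2204:Wed 2208:Mon 2212:Sat 2216:Thu 2220:Tue✓ 2224:Sun 2228:Fri 2232:Wed 2236:Mon 2240:Sat 2244:Thu
Tuesday: 2152, 2180, 2220 → 3.

3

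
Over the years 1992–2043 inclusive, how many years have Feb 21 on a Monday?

Track Feb 21's weekday year by year (advancing +1, or +2 across a Feb 29):
  1992: Fri  1993: Sun (+2)  1994: Mon (+1) ✓  1995: Tue (+1)  1996: Wed (+1)
  1997: Fri (+2)  1998: Sat (+1)  1999: Sun (+1)  2000: Mon (+1) ✓  2001: Wed (+2)
  2002: Thu (+1)  2003: Fri (+1)  2004: Sat (+1)  2005: Mon (+2) ✓  … (24 more years) …
  2030: Thu (+1)  2031: Fri (+1)  2032: Sat (+1)  2033: Mon (+2) ✓  2034: Tue (+1)
  2035: Wed (+1)  2036: Thu (+1)  2037: Sat (+2)  2038: Sun (+1)  2039: Mon (+1) ✓
  2040: Tue (+1)  2041: Thu (+2)  2042: Fri (+1)  2043: Sat (+1)
Monday years: 1994, 2000, 2005, 2011, 2022, 2028, 2033, 2039 — 8 in total.

8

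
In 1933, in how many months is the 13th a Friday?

Check the 13th of each month of 1933: Jan 13: Fri, Feb 13: Mon, Mar 13: Mon, Apr 13: Thu, May 13: Sat, Jun 13: Tue, Jul 13: Thu, Aug 13: Sun, Sep 13: Wed, Oct 13: Fri, Nov 13: Mon, Dec 13: Wed.
Friday occurs in January, October — 2 months.

2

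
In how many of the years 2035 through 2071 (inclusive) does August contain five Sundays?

August has 31 days; it has five Sundays when Sunday falls among the first (month-length − 28) days — i.e. when August 1 is one of Sunday/Saturday/Friday.
August 1 by year: 2035:Wed 2036:Fri✓ 2037:Sat✓ 2038:Sun✓ 2039:Mon 2040:Wed 2041:Thu 2042:Fri✓ 2043:Sat✓ 2044:Mon 2045:Tue 2046:Wed 2047:Thu 2048:Sat✓ 2049:Sun✓ …(7 more)… 2057:Wed 2058:Thu 2059:Fri✓ 2060:Sun✓ 2061:Mon 2062:Tue 2063:Wed 2064:Fri✓ 2065:Sat✓ 2066:Sun✓ 2067:Mon 2068:Wed 2069:Thu 2070:Fri✓ 2071:Sat✓
Years with five Sundays: 2036, 2037, 2038, 2042, 2043, 2048, 2049, 2053, 2054, 2055, 2059, 2060, 2064, 2065, 2066, 2070, 2071 → 17.

17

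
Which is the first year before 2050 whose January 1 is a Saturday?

Jan 1 advances by 2 weekdays after a leap year and by 1 after a common year.
2050: Jan 1 is Saturday.
2049: Friday
2048: Wednesday (leap)
2047: Tuesday
2046: Monday
2045: Sunday
2044: Friday (leap)
2043: Thursday
2042: Wednesday
2041: Tuesday
2040: Sunday (leap)
2039: Saturday
2039 begins on a Saturday

2039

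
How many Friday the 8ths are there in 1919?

1

Check the 8th of each month of 1919: Jan 8: Wed, Feb 8: Sat, Mar 8: Sat, Apr 8: Tue, May 8: Thu, Jun 8: Sun, Jul 8: Tue, Aug 8: Fri, Sep 8: Mon, Oct 8: Wed, Nov 8: Sat, Dec 8: Mon.
Friday occurs in August — 1 month.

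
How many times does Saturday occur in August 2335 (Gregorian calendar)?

August 2335 has 31 days and begins on Thursday.
The first Saturday is August 3.
Saturdays fall on 3, 10, 17, 24, 31 — that's 5.

5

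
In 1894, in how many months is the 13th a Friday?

Check the 13th of each month of 1894: Jan 13: Sat, Feb 13: Tue, Mar 13: Tue, Apr 13: Fri, May 13: Sun, Jun 13: Wed, Jul 13: Fri, Aug 13: Mon, Sep 13: Thu, Oct 13: Sat, Nov 13: Tue, Dec 13: Thu.
Friday occurs in April, July — 2 months.

2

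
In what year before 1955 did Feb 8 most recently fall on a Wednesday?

1950

From one year to the next, a fixed date's weekday advances by 1, or by 2 when a Feb 29 lies between the two dates.
1955: February 8 is Tuesday.
1954: Monday (−1)
1953: Sunday (−1)
1952: Friday (−2)
1951: Thursday (−1)
1950: Wednesday (−1)
Feb 8 falls on a Wednesday in 1950.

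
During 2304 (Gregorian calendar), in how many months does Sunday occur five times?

4

A month of length L has five Sundays iff its first Sunday is on day ≤ L−28 (so day 1–3 in a 31-day month, 1–2 in a 30-day month, day 1 in a leap February).
Checking each month of 2304: Jan starts Fri (31d) ✓; Feb starts Mon (29d); Mar starts Tue (31d); Apr starts Fri (30d); May starts Sun (31d) ✓; Jun starts Wed (30d); Jul starts Fri (31d) ✓; Aug starts Mon (31d); Sep starts Thu (30d); Oct starts Sat (31d) ✓; Nov starts Tue (30d); Dec starts Thu (31d).
Five-Sunday months: January, May, July, October → 4.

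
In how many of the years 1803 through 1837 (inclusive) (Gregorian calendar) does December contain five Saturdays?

December has 31 days; it has five Saturdays when Saturday falls among the first (month-length − 28) days — i.e. when December 1 is one of Saturday/Friday/Thursday.
December 1 by year: 1803:Thu✓ 1804:Sat✓ 1805:Sun 1806:Mon 1807:Tue 1808:Thu✓ 1809:Fri✓ 1810:Sat✓ 1811:Sun 1812:Tue 1813:Wed 1814:Thu✓ 1815:Fri✓ 1816:Sun 1817:Mon …(5 more)… 1823:Mon 1824:Wed 1825:Thu✓ 1826:Fri✓ 1827:Sat✓ 1828:Mon 1829:Tue 1830:Wed 1831:Thu✓ 1832:Sat✓ 1833:Sun 1834:Mon 1835:Tue 1836:Thu✓ 1837:Fri✓
Years with five Saturdays: 1803, 1804, 1808, 1809, 1810, 1814, 1815, 1820, 1821, 1825, 1826, 1827, 1831, 1832, 1836, 1837 → 16.

16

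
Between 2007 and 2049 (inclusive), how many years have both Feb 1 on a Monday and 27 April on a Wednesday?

Check each year's weekday for Feb 1 and 27 April:
  2007: Thu/Fri  2008: Fri/Sun  2009: Sun/Mon  2010: Mon/Tue  2011: Tue/Wed  2012: Wed/Fri  2013: Fri/Sat  2014: Sat/Sun  2015: Sun/Mon  2016: Mon/Wed ✓  2017: Wed/Thu  2018: Thu/Fri  2019: Fri/Sat  2020: Sat/Mon  …(15 more)…  2036: Fri/Sun  2037: Sun/Mon  2038: Mon/Tue  2039: Tue/Wed  2040: Wed/Fri  2041: Fri/Sat  2042: Sat/Sun  2043: Sun/Mon  2044: Mon/Wed ✓  2045: Wed/Thu  2046: Thu/Fri  2047: Fri/Sat  2048: Sat/Mon  2049: Mon/Tue
Both conditions hold in: 2016, 2044 — 2.

2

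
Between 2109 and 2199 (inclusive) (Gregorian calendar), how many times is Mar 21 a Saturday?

13

Track Mar 21's weekday year by year (advancing +1, or +2 across a Feb 29):
  2109: Thu  2110: Fri (+1)  2111: Sat (+1) ✓  2112: Mon (+2)  2113: Tue (+1)
  2114: Wed (+1)  2115: Thu (+1)  2116: Sat (+2) ✓  2117: Sun (+1)  2118: Mon (+1)
  2119: Tue (+1)  2120: Thu (+2)  2121: Fri (+1)  2122: Sat (+1) ✓  … (63 more years) …
  2186: Tue (+1)  2187: Wed (+1)  2188: Fri (+2)  2189: Sat (+1) ✓  2190: Sun (+1)
  2191: Mon (+1)  2192: Wed (+2)  2193: Thu (+1)  2194: Fri (+1)  2195: Sat (+1) ✓
  2196: Mon (+2)  2197: Tue (+1)  2198: Wed (+1)  2199: Thu (+1)
Saturday years: 2111, 2116, 2122, 2133, 2139, 2144, 2150, 2161, 2167, 2172, 2178, 2189, 2195 — 13 in total.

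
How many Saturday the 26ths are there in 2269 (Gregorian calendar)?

Check the 26th of each month of 2269: Jan 26: Tue, Feb 26: Fri, Mar 26: Fri, Apr 26: Mon, May 26: Wed, Jun 26: Sat, Jul 26: Mon, Aug 26: Thu, Sep 26: Sun, Oct 26: Tue, Nov 26: Fri, Dec 26: Sun.
Saturday occurs in June — 1 month.

1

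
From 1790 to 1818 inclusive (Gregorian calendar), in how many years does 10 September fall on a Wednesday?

4

Track 10 September's weekday year by year (advancing +1, or +2 across a Feb 29):
  1790: Fri  1791: Sat (+1)  1792: Mon (+2)  1793: Tue (+1)  1794: Wed (+1) ✓
  1795: Thu (+1)  1796: Sat (+2)  1797: Sun (+1)  1798: Mon (+1)  1799: Tue (+1)
  1800: Wed (+1) ✓  1801: Thu (+1)  1802: Fri (+1)  1803: Sat (+1)  1804: Mon (+2)
  1805: Tue (+1)  1806: Wed (+1) ✓  1807: Thu (+1)  1808: Sat (+2)  1809: Sun (+1)
  1810: Mon (+1)  1811: Tue (+1)  1812: Thu (+2)  1813: Fri (+1)  1814: Sat (+1)
  1815: Sun (+1)  1816: Tue (+2)  1817: Wed (+1) ✓  1818: Thu (+1)
Wednesday years: 1794, 1800, 1806, 1817 — 4 in total.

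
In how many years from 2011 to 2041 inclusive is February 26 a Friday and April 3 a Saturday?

3

Check each year's weekday for February 26 and April 3:
  2011: Sat/Sun  2012: Sun/Tue  2013: Tue/Wed  2014: Wed/Thu  2015: Thu/Fri  2016: Fri/Sun  2017: Sun/Mon  2018: Mon/Tue  2019: Tue/Wed  2020: Wed/Fri  2021: Fri/Sat ✓  2022: Sat/Sun  2023: Sun/Mon  2024: Mon/Wed  …(3 more)…  2028: Sat/Mon  2029: Mon/Tue  2030: Tue/Wed  2031: Wed/Thu  2032: Thu/Sat  2033: Sat/Sun  2034: Sun/Mon  2035: Mon/Tue  2036: Tue/Thu  2037: Thu/Fri  2038: Fri/Sat ✓  2039: Sat/Sun  2040: Sun/Tue  2041: Tue/Wed
Both conditions hold in: 2021, 2027, 2038 — 3.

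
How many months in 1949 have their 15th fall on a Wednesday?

Check the 15th of each month of 1949: Jan 15: Sat, Feb 15: Tue, Mar 15: Tue, Apr 15: Fri, May 15: Sun, Jun 15: Wed, Jul 15: Fri, Aug 15: Mon, Sep 15: Thu, Oct 15: Sat, Nov 15: Tue, Dec 15: Thu.
Wednesday occurs in June — 1 month.

1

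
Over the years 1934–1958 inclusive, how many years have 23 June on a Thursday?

Track 23 June's weekday year by year (advancing +1, or +2 across a Feb 29):
  1934: Sat  1935: Sun (+1)  1936: Tue (+2)  1937: Wed (+1)  1938: Thu (+1) ✓
  1939: Fri (+1)  1940: Sun (+2)  1941: Mon (+1)  1942: Tue (+1)  1943: Wed (+1)
  1944: Fri (+2)  1945: Sat (+1)  1946: Sun (+1)  1947: Mon (+1)  1948: Wed (+2)
  1949: Thu (+1) ✓  1950: Fri (+1)  1951: Sat (+1)  1952: Mon (+2)  1953: Tue (+1)
  1954: Wed (+1)  1955: Thu (+1) ✓  1956: Sat (+2)  1957: Sun (+1)  1958: Mon (+1)
Thursday years: 1938, 1949, 1955 — 3 in total.

3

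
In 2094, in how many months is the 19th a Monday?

Check the 19th of each month of 2094: Jan 19: Tue, Feb 19: Fri, Mar 19: Fri, Apr 19: Mon, May 19: Wed, Jun 19: Sat, Jul 19: Mon, Aug 19: Thu, Sep 19: Sun, Oct 19: Tue, Nov 19: Fri, Dec 19: Sun.
Monday occurs in April, July — 2 months.

2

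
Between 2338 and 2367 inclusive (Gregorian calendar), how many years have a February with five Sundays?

1

February has 28 days (29 in leap years); it has five Sundays when Sunday falls among the first (month-length − 28) days — i.e. when February 1 is Sunday in a leap year (never in a common year).
February 1 by year: 2338:Tue 2339:Wed 2340:Thu 2341:Sat 2342:Sun 2343:Mon 2344:Tue 2345:Thu 2346:Fri 2347:Sat 2348:Sun✓ 2349:Tue 2350:Wed 2351:Thu 2352:Fri 2353:Sun 2354:Mon 2355:Tue 2356:Wed 2357:Fri 2358:Sat 2359:Sun 2360:Mon 2361:Wed 2362:Thu 2363:Fri 2364:Sat 2365:Mon 2366:Tue 2367:Wed
Years with five Sundays: 2348 → 1.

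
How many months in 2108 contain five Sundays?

5

A month of length L has five Sundays iff its first Sunday is on day ≤ L−28 (so day 1–3 in a 31-day month, 1–2 in a 30-day month, day 1 in a leap February).
Checking each month of 2108: Jan starts Sun (31d) ✓; Feb starts Wed (29d); Mar starts Thu (31d); Apr starts Sun (30d) ✓; May starts Tue (31d); Jun starts Fri (30d); Jul starts Sun (31d) ✓; Aug starts Wed (31d); Sep starts Sat (30d) ✓; Oct starts Mon (31d); Nov starts Thu (30d); Dec starts Sat (31d) ✓.
Five-Sunday months: January, April, July, September, December → 5.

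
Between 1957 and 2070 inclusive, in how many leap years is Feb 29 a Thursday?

Leap years in 1957–2070: 28 of them.
Feb 29 weekday advances by 5 (mod 7) from one leap year to the next four years later (or differs when a century non-leap intervenes).
Leap-day weekdays: 1960:Mon 1964:Sat 1968:Thu✓ 1972:Tue 1976:Sun 1980:Fri 1984:Wed 1988:Mon 1992:Sat 1996:Thu✓ 2000:Tue 2004:Sun 2008:Fri 2012:Wed 2016:Mon 2020:Sat 2024:Thu✓ 2028:Tue 2032:Sun 2036:Fri 2040:Wed 2044:Mon 2048:Sat 2052:Thu✓ 2056:Tue 2060:Sun 2064:Fri 2068:Wed
Thursday: 1968, 1996, 2024, 2052 → 4.

4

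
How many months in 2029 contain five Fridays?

4

A month of length L has five Fridays iff its first Friday is on day ≤ L−28 (so day 1–3 in a 31-day month, 1–2 in a 30-day month, day 1 in a leap February).
Checking each month of 2029: Jan starts Mon (31d); Feb starts Thu (28d); Mar starts Thu (31d) ✓; Apr starts Sun (30d); May starts Tue (31d); Jun starts Fri (30d) ✓; Jul starts Sun (31d); Aug starts Wed (31d) ✓; Sep starts Sat (30d); Oct starts Mon (31d); Nov starts Thu (30d) ✓; Dec starts Sat (31d).
Five-Friday months: March, June, August, November → 4.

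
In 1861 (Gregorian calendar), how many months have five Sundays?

A month of length L has five Sundays iff its first Sunday is on day ≤ L−28 (so day 1–3 in a 31-day month, 1–2 in a 30-day month, day 1 in a leap February).
Checking each month of 1861: Jan starts Tue (31d); Feb starts Fri (28d); Mar starts Fri (31d) ✓; Apr starts Mon (30d); May starts Wed (31d); Jun starts Sat (30d) ✓; Jul starts Mon (31d); Aug starts Thu (31d); Sep starts Sun (30d) ✓; Oct starts Tue (31d); Nov starts Fri (30d); Dec starts Sun (31d) ✓.
Five-Sunday months: March, June, September, December → 4.

4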